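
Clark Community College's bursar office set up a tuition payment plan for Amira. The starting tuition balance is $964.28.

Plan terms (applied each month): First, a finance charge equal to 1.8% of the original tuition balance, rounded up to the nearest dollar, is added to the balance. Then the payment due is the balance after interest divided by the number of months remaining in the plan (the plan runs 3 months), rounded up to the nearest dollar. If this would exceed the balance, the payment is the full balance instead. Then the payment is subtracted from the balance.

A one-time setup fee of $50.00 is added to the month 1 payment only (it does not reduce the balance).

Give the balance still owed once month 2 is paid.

$335.28

Month 1: $964.28 +$18.00 interest = $982.28; pay $328.00 (+ $50.00 fee) → $654.28
Month 2: $654.28 +$18.00 interest = $672.28; pay $337.00 → $335.28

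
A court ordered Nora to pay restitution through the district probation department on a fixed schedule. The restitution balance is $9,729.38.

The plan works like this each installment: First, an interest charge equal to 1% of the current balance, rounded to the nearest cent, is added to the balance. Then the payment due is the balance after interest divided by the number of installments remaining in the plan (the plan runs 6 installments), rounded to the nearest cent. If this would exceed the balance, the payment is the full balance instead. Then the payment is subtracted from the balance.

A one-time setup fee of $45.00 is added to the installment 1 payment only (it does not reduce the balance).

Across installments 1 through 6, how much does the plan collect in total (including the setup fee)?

Installment 1: opening $9,729.38; interest $97.29 → $9,826.67; payment $1,637.78 (+ $45.00 fee); balance $8,188.89
Installment 2: opening $8,188.89; interest $81.89 → $8,270.78; payment $1,654.16; balance $6,616.62
Installment 3: opening $6,616.62; interest $66.17 → $6,682.79; payment $1,670.70; balance $5,012.09
Installment 4: opening $5,012.09; interest $50.12 → $5,062.21; payment $1,687.40; balance $3,374.81
Installment 5: opening $3,374.81; interest $33.75 → $3,408.56; payment $1,704.28; balance $1,704.28
Installment 6: opening $1,704.28; interest $17.04 → $1,721.32; payment $1,721.32; balance $0.00
Total paid: $10,120.64

$10,120.64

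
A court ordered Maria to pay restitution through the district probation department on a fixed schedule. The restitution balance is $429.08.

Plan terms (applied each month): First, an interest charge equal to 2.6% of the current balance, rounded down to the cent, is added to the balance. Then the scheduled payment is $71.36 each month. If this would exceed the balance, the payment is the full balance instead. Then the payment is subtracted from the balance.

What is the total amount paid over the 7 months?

# | Opening | Interest | Payment | End bal
1 | $429.08 | $11.15 | $71.36 | $368.87
2 | $368.87 | $9.59 | $71.36 | $307.10
3 | $307.10 | $7.98 | $71.36 | $243.72
4 | $243.72 | $6.33 | $71.36 | $178.69
5 | $178.69 | $4.64 | $71.36 | $111.97
6 | $111.97 | $2.91 | $71.36 | $43.52
7 | $43.52 | $1.13 | $44.65 | $0.00
Total paid: $472.81

$472.81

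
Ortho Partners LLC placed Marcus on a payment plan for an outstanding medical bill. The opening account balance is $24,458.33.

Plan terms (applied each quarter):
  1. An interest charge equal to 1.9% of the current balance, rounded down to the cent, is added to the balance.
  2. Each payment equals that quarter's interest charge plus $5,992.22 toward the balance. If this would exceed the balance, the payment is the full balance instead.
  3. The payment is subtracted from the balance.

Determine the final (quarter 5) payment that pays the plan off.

Quarter 1: opening $24,458.33; interest $464.70 → $24,923.03; payment $6,456.92; balance $18,466.11
Quarter 2: opening $18,466.11; interest $350.85 → $18,816.96; payment $6,343.07; balance $12,473.89
Quarter 3: opening $12,473.89; interest $237.00 → $12,710.89; payment $6,229.22; balance $6,481.67
Quarter 4: opening $6,481.67; interest $123.15 → $6,604.82; payment $6,115.37; balance $489.45
Quarter 5: opening $489.45; interest $9.29 → $498.74; payment $498.74; balance $0.00

$498.74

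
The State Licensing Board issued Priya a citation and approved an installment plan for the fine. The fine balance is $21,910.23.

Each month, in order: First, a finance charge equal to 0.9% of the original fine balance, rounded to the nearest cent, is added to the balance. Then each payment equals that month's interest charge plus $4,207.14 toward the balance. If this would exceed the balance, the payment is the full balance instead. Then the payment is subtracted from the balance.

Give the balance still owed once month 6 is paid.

# | Opening | Interest | Payment | End bal
1 | $21,910.23 | $197.19 | $4,404.33 | $17,703.09
2 | $17,703.09 | $197.19 | $4,404.33 | $13,495.95
3 | $13,495.95 | $197.19 | $4,404.33 | $9,288.81
4 | $9,288.81 | $197.19 | $4,404.33 | $5,081.67
5 | $5,081.67 | $197.19 | $4,404.33 | $874.53
6 | $874.53 | $197.19 | $1,071.72 | $0.00

$0.00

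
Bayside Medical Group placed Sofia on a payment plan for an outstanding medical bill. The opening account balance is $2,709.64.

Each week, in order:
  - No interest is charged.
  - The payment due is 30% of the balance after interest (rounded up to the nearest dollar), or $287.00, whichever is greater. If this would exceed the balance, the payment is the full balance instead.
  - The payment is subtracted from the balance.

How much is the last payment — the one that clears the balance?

Week 1: $2,709.64 − $813.00 → $1,896.64
Week 2: $1,896.64 − $569.00 → $1,327.64
Week 3: $1,327.64 − $399.00 → $928.64
Week 4: $928.64 − $287.00 → $641.64
Week 5: $641.64 − $287.00 → $354.64
Week 6: $354.64 − $287.00 → $67.64
Week 7: $67.64 − $67.64 → $0.00

$67.64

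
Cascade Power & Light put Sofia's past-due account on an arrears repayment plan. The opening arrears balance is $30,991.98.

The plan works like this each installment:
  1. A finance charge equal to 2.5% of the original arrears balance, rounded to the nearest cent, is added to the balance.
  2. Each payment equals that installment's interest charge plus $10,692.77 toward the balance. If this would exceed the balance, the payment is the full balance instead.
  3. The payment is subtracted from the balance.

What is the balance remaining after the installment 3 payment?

$0.00

Installment 1: $30,991.98 +$774.80 interest = $31,766.78; pay $11,467.57 → $20,299.21
Installment 2: $20,299.21 +$774.80 interest = $21,074.01; pay $11,467.57 → $9,606.44
Installment 3: $9,606.44 +$774.80 interest = $10,381.24; pay $10,381.24 → $0.00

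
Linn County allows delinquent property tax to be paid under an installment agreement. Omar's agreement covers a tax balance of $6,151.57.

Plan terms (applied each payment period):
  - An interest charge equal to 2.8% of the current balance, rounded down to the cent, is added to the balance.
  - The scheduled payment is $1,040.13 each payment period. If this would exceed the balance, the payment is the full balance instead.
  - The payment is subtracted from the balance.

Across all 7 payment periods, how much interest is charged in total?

$670.88

Payment period 1: $6,151.57 +$172.24 interest = $6,323.81; pay $1,040.13 → $5,283.68
Payment period 2: $5,283.68 +$147.94 interest = $5,431.62; pay $1,040.13 → $4,391.49
Payment period 3: $4,391.49 +$122.96 interest = $4,514.45; pay $1,040.13 → $3,474.32
Payment period 4: $3,474.32 +$97.28 interest = $3,571.60; pay $1,040.13 → $2,531.47
Payment period 5: $2,531.47 +$70.88 interest = $2,602.35; pay $1,040.13 → $1,562.22
Payment period 6: $1,562.22 +$43.74 interest = $1,605.96; pay $1,040.13 → $565.83
Payment period 7: $565.83 +$15.84 interest = $581.67; pay $581.67 → $0.00
Total interest: $172.24 + $147.94 + $122.96 + $97.28 + $70.88 + $43.74 + $15.84 = $670.88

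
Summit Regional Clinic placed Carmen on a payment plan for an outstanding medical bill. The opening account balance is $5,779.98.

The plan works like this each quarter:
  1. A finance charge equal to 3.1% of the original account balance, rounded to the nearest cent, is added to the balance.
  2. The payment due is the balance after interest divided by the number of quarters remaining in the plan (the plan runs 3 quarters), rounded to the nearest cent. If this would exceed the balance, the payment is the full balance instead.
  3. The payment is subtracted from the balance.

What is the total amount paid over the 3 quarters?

# | Opening | Interest | Payment | End bal
1 | $5,779.98 | $179.18 | $1,986.39 | $3,972.77
2 | $3,972.77 | $179.18 | $2,075.98 | $2,075.97
3 | $2,075.97 | $179.18 | $2,255.15 | $0.00
Total paid: $6,317.52

$6,317.52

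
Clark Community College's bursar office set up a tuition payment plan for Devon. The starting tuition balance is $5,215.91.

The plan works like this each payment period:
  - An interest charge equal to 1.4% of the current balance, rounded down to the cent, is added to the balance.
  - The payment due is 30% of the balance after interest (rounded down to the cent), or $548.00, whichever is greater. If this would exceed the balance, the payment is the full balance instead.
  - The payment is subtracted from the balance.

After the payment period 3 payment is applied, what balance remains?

$1,865.27

Payment period 1: opening $5,215.91; interest $73.02 → $5,288.93; payment $1,586.67; balance $3,702.26
Payment period 2: opening $3,702.26; interest $51.83 → $3,754.09; payment $1,126.22; balance $2,627.87
Payment period 3: opening $2,627.87; interest $36.79 → $2,664.66; payment $799.39; balance $1,865.27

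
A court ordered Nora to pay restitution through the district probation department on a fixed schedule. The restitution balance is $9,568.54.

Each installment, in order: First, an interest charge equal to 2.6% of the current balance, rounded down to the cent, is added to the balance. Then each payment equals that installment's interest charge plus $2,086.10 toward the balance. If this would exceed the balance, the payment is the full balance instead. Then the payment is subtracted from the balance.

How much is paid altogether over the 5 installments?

$10,270.04

Installment 1: opening $9,568.54; interest $248.78 → $9,817.32; payment $2,334.88; balance $7,482.44
Installment 2: opening $7,482.44; interest $194.54 → $7,676.98; payment $2,280.64; balance $5,396.34
Installment 3: opening $5,396.34; interest $140.30 → $5,536.64; payment $2,226.40; balance $3,310.24
Installment 4: opening $3,310.24; interest $86.06 → $3,396.30; payment $2,172.16; balance $1,224.14
Installment 5: opening $1,224.14; interest $31.82 → $1,255.96; payment $1,255.96; balance $0.00
Total paid: $10,270.04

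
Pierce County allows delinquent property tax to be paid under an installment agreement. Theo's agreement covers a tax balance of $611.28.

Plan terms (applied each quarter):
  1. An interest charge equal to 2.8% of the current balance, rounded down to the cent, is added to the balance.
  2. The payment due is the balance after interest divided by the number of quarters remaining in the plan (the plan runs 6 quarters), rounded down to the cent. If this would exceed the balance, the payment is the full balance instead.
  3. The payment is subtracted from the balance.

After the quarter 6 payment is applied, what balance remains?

$0.00

Quarter 1: opening $611.28; interest $17.11 → $628.39; payment $104.73; balance $523.66
Quarter 2: opening $523.66; interest $14.66 → $538.32; payment $107.66; balance $430.66
Quarter 3: opening $430.66; interest $12.05 → $442.71; payment $110.67; balance $332.04
Quarter 4: opening $332.04; interest $9.29 → $341.33; payment $113.77; balance $227.56
Quarter 5: opening $227.56; interest $6.37 → $233.93; payment $116.96; balance $116.97
Quarter 6: opening $116.97; interest $3.27 → $120.24; payment $120.24; balance $0.00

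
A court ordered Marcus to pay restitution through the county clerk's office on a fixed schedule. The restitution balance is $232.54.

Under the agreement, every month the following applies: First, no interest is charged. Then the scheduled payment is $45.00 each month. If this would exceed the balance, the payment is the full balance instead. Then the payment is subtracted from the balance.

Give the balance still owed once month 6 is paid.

$0.00

Month 1: opening $232.54; payment $45.00; balance $187.54
Month 2: opening $187.54; payment $45.00; balance $142.54
Month 3: opening $142.54; payment $45.00; balance $97.54
Month 4: opening $97.54; payment $45.00; balance $52.54
Month 5: opening $52.54; payment $45.00; balance $7.54
Month 6: opening $7.54; payment $7.54; balance $0.00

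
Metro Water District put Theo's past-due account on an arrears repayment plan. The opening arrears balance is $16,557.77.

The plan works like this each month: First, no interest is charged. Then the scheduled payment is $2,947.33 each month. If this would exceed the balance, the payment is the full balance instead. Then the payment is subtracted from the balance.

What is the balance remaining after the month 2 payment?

Month 1: opening $16,557.77; payment $2,947.33; balance $13,610.44
Month 2: opening $13,610.44; payment $2,947.33; balance $10,663.11

$10,663.11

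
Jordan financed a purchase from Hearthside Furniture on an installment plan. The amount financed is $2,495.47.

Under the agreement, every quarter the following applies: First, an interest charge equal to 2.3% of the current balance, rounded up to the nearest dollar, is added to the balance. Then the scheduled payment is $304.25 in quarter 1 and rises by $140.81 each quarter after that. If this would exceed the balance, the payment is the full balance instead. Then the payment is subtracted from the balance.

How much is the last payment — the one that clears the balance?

$632.61

Quarter 1: opening $2,495.47; interest $58.00 → $2,553.47; payment $304.25; balance $2,249.22
Quarter 2: opening $2,249.22; interest $52.00 → $2,301.22; payment $445.06; balance $1,856.16
Quarter 3: opening $1,856.16; interest $43.00 → $1,899.16; payment $585.87; balance $1,313.29
Quarter 4: opening $1,313.29; interest $31.00 → $1,344.29; payment $726.68; balance $617.61
Quarter 5: opening $617.61; interest $15.00 → $632.61; payment $632.61; balance $0.00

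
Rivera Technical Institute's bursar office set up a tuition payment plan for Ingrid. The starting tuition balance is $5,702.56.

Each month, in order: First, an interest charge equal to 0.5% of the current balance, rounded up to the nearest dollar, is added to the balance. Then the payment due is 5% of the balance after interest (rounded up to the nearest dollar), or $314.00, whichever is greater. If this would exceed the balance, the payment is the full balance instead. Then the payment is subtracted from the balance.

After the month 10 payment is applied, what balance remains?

# | Opening | Interest | Payment | End bal
1 | $5,702.56 | $29.00 | $314.00 | $5,417.56
2 | $5,417.56 | $28.00 | $314.00 | $5,131.56
3 | $5,131.56 | $26.00 | $314.00 | $4,843.56
4 | $4,843.56 | $25.00 | $314.00 | $4,554.56
5 | $4,554.56 | $23.00 | $314.00 | $4,263.56
6 | $4,263.56 | $22.00 | $314.00 | $3,971.56
7 | $3,971.56 | $20.00 | $314.00 | $3,677.56
8 | $3,677.56 | $19.00 | $314.00 | $3,382.56
9 | $3,382.56 | $17.00 | $314.00 | $3,085.56
10 | $3,085.56 | $16.00 | $314.00 | $2,787.56

$2,787.56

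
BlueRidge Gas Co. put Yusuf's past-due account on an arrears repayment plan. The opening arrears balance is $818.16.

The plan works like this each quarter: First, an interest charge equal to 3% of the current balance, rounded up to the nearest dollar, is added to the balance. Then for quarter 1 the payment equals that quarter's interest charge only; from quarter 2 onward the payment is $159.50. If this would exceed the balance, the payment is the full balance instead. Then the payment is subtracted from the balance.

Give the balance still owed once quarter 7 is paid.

$0.00

# | Opening | Interest | Payment | End bal
1 | $818.16 | $25.00 | $25.00 | $818.16
2 | $818.16 | $25.00 | $159.50 | $683.66
3 | $683.66 | $21.00 | $159.50 | $545.16
4 | $545.16 | $17.00 | $159.50 | $402.66
5 | $402.66 | $13.00 | $159.50 | $256.16
6 | $256.16 | $8.00 | $159.50 | $104.66
7 | $104.66 | $4.00 | $108.66 | $0.00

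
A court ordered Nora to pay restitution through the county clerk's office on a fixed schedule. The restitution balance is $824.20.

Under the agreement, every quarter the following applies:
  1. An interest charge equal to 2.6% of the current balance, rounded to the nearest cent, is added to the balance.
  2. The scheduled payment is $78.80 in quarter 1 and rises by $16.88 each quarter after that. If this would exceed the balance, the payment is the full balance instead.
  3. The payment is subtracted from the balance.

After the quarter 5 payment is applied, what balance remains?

Quarter 1: $824.20 +$21.43 interest = $845.63; pay $78.80 → $766.83
Quarter 2: $766.83 +$19.94 interest = $786.77; pay $95.68 → $691.09
Quarter 3: $691.09 +$17.97 interest = $709.06; pay $112.56 → $596.50
Quarter 4: $596.50 +$15.51 interest = $612.01; pay $129.44 → $482.57
Quarter 5: $482.57 +$12.55 interest = $495.12; pay $146.32 → $348.80

$348.80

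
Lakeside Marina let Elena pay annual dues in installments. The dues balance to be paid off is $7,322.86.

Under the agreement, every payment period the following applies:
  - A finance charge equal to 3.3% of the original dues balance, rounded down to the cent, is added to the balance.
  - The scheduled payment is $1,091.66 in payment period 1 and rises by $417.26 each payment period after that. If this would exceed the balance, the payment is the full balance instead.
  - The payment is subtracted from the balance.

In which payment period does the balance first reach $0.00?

Payment period 1: opening $7,322.86; interest $241.65 → $7,564.51; payment $1,091.66; balance $6,472.85
Payment period 2: opening $6,472.85; interest $241.65 → $6,714.50; payment $1,508.92; balance $5,205.58
Payment period 3: opening $5,205.58; interest $241.65 → $5,447.23; payment $1,926.18; balance $3,521.05
Payment period 4: opening $3,521.05; interest $241.65 → $3,762.70; payment $2,343.44; balance $1,419.26
Payment period 5: opening $1,419.26; interest $241.65 → $1,660.91; payment $1,660.91; balance $0.00
Balance reaches $0.00 in payment period 5.

5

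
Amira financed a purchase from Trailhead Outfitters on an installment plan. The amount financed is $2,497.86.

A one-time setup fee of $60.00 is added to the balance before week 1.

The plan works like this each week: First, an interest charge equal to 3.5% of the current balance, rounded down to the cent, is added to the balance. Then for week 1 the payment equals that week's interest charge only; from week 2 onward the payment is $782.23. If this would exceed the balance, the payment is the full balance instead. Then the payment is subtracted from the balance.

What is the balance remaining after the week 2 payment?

$1,865.15

Week 1: opening $2,557.86; interest $89.52 → $2,647.38; payment $89.52; balance $2,557.86
Week 2: opening $2,557.86; interest $89.52 → $2,647.38; payment $782.23; balance $1,865.15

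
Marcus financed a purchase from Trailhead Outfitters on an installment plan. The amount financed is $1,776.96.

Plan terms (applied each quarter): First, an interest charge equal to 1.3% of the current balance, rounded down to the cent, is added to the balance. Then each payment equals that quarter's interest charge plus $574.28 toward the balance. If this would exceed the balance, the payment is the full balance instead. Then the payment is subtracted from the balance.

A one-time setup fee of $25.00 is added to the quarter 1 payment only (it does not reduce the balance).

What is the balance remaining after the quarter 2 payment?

# | Opening | Interest | Payment | Fee | End bal
1 | $1,776.96 | $23.10 | $597.38 | $25.00 | $1,202.68
2 | $1,202.68 | $15.63 | $589.91 | — | $628.40

$628.40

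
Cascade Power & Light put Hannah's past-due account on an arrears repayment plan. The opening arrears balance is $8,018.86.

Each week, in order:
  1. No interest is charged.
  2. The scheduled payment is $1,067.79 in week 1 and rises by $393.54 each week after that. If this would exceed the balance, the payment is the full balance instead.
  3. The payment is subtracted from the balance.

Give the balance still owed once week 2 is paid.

$5,489.74

Week 1: $8,018.86 − $1,067.79 → $6,951.07
Week 2: $6,951.07 − $1,461.33 → $5,489.74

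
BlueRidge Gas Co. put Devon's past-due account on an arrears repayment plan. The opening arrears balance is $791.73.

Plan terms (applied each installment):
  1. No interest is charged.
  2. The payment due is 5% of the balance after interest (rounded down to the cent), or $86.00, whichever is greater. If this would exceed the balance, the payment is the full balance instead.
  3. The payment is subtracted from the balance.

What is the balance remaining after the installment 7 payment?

$189.73

# | Opening | Payment | End bal
1 | $791.73 | $86.00 | $705.73
2 | $705.73 | $86.00 | $619.73
3 | $619.73 | $86.00 | $533.73
4 | $533.73 | $86.00 | $447.73
5 | $447.73 | $86.00 | $361.73
6 | $361.73 | $86.00 | $275.73
7 | $275.73 | $86.00 | $189.73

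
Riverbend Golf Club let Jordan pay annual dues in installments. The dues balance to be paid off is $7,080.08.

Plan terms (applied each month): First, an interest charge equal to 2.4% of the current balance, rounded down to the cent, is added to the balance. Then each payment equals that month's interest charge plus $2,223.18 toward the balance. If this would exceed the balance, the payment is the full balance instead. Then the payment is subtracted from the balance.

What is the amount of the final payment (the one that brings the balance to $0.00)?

# | Opening | Interest | Payment | End bal
1 | $7,080.08 | $169.92 | $2,393.10 | $4,856.90
2 | $4,856.90 | $116.56 | $2,339.74 | $2,633.72
3 | $2,633.72 | $63.20 | $2,286.38 | $410.54
4 | $410.54 | $9.85 | $420.39 | $0.00

$420.39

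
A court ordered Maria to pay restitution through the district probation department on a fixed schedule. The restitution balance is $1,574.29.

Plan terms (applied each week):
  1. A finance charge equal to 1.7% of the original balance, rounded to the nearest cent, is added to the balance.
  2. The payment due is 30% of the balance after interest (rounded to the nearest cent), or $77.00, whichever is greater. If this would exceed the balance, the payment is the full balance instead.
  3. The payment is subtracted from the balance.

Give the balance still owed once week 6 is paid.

$240.30

# | Opening | Interest | Payment | End bal
1 | $1,574.29 | $26.76 | $480.32 | $1,120.73
2 | $1,120.73 | $26.76 | $344.25 | $803.24
3 | $803.24 | $26.76 | $249.00 | $581.00
4 | $581.00 | $26.76 | $182.33 | $425.43
5 | $425.43 | $26.76 | $135.66 | $316.53
6 | $316.53 | $26.76 | $102.99 | $240.30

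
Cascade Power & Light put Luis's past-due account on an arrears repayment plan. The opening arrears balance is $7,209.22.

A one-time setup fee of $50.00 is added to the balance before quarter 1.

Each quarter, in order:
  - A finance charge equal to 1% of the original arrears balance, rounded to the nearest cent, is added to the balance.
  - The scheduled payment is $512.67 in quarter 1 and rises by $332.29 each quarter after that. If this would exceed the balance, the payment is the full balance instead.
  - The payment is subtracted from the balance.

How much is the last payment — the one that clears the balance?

$1,805.51

# | Opening | Interest | Payment | End bal
1 | $7,259.22 | $72.09 | $512.67 | $6,818.64
2 | $6,818.64 | $72.09 | $844.96 | $6,045.77
3 | $6,045.77 | $72.09 | $1,177.25 | $4,940.61
4 | $4,940.61 | $72.09 | $1,509.54 | $3,503.16
5 | $3,503.16 | $72.09 | $1,841.83 | $1,733.42
6 | $1,733.42 | $72.09 | $1,805.51 | $0.00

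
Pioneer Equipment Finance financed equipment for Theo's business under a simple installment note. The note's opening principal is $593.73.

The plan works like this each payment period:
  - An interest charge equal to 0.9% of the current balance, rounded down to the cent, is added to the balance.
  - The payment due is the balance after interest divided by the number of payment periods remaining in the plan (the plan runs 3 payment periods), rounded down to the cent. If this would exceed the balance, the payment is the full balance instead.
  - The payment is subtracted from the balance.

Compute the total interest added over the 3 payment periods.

$10.74

Payment period 1: opening $593.73; interest $5.34 → $599.07; payment $199.69; balance $399.38
Payment period 2: opening $399.38; interest $3.59 → $402.97; payment $201.48; balance $201.49
Payment period 3: opening $201.49; interest $1.81 → $203.30; payment $203.30; balance $0.00
Total interest: $5.34 + $3.59 + $1.81 = $10.74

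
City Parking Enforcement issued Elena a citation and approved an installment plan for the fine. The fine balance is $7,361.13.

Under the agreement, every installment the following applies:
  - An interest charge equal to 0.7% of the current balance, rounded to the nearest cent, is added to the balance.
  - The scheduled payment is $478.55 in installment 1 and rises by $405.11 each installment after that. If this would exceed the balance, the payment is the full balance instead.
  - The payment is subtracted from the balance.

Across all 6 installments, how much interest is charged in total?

$206.89

Installment 1: opening $7,361.13; interest $51.53 → $7,412.66; payment $478.55; balance $6,934.11
Installment 2: opening $6,934.11; interest $48.54 → $6,982.65; payment $883.66; balance $6,098.99
Installment 3: opening $6,098.99; interest $42.69 → $6,141.68; payment $1,288.77; balance $4,852.91
Installment 4: opening $4,852.91; interest $33.97 → $4,886.88; payment $1,693.88; balance $3,193.00
Installment 5: opening $3,193.00; interest $22.35 → $3,215.35; payment $2,098.99; balance $1,116.36
Installment 6: opening $1,116.36; interest $7.81 → $1,124.17; payment $1,124.17; balance $0.00
Total interest: $51.53 + $48.54 + $42.69 + $33.97 + $22.35 + $7.81 = $206.89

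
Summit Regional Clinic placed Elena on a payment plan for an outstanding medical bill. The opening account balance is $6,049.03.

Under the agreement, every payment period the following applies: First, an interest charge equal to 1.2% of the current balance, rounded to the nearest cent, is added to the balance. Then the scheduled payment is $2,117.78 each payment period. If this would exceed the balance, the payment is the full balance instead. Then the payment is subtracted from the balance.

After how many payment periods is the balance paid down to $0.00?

Payment period 1: opening $6,049.03; interest $72.59 → $6,121.62; payment $2,117.78; balance $4,003.84
Payment period 2: opening $4,003.84; interest $48.05 → $4,051.89; payment $2,117.78; balance $1,934.11
Payment period 3: opening $1,934.11; interest $23.21 → $1,957.32; payment $1,957.32; balance $0.00
Balance reaches $0.00 in payment period 3.

3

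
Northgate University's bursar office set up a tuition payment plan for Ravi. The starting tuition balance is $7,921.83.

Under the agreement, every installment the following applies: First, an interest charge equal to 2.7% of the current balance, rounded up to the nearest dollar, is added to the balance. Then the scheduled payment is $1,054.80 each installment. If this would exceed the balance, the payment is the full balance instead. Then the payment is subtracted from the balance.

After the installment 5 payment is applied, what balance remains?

Installment 1: $7,921.83 +$214.00 interest = $8,135.83; pay $1,054.80 → $7,081.03
Installment 2: $7,081.03 +$192.00 interest = $7,273.03; pay $1,054.80 → $6,218.23
Installment 3: $6,218.23 +$168.00 interest = $6,386.23; pay $1,054.80 → $5,331.43
Installment 4: $5,331.43 +$144.00 interest = $5,475.43; pay $1,054.80 → $4,420.63
Installment 5: $4,420.63 +$120.00 interest = $4,540.63; pay $1,054.80 → $3,485.83

$3,485.83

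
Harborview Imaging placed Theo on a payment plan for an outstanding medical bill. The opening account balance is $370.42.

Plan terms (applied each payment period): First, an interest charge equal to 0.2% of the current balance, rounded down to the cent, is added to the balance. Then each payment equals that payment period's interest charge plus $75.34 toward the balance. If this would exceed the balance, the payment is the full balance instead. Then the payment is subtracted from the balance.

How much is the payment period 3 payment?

Payment period 1: opening $370.42; interest $0.74 → $371.16; payment $76.08; balance $295.08
Payment period 2: opening $295.08; interest $0.59 → $295.67; payment $75.93; balance $219.74
Payment period 3: opening $219.74; interest $0.43 → $220.17; payment $75.77; balance $144.40

$75.77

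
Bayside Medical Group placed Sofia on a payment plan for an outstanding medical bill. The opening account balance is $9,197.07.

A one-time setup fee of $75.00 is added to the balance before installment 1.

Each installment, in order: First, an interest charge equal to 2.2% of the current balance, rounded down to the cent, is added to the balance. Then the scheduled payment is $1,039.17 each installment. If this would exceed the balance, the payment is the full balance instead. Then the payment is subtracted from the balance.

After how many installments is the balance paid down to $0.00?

11

Installment 1: opening $9,272.07; interest $203.98 → $9,476.05; payment $1,039.17; balance $8,436.88
Installment 2: opening $8,436.88; interest $185.61 → $8,622.49; payment $1,039.17; balance $7,583.32
Installment 3: opening $7,583.32; interest $166.83 → $7,750.15; payment $1,039.17; balance $6,710.98
Installment 4: opening $6,710.98; interest $147.64 → $6,858.62; payment $1,039.17; balance $5,819.45
Installment 5: opening $5,819.45; interest $128.02 → $5,947.47; payment $1,039.17; balance $4,908.30
Installment 6: opening $4,908.30; interest $107.98 → $5,016.28; payment $1,039.17; balance $3,977.11
Installment 7: opening $3,977.11; interest $87.49 → $4,064.60; payment $1,039.17; balance $3,025.43
Installment 8: opening $3,025.43; interest $66.55 → $3,091.98; payment $1,039.17; balance $2,052.81
Installment 9: opening $2,052.81; interest $45.16 → $2,097.97; payment $1,039.17; balance $1,058.80
Installment 10: opening $1,058.80; interest $23.29 → $1,082.09; payment $1,039.17; balance $42.92
Installment 11: opening $42.92; interest $0.94 → $43.86; payment $43.86; balance $0.00
Balance reaches $0.00 in installment 11.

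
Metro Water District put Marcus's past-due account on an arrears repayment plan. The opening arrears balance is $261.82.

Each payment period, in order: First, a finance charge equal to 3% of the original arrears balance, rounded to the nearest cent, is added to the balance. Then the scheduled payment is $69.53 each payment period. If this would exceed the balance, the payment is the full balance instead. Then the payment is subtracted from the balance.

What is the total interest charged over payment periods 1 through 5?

Payment period 1: $261.82 +$7.85 interest = $269.67; pay $69.53 → $200.14
Payment period 2: $200.14 +$7.85 interest = $207.99; pay $69.53 → $138.46
Payment period 3: $138.46 +$7.85 interest = $146.31; pay $69.53 → $76.78
Payment period 4: $76.78 +$7.85 interest = $84.63; pay $69.53 → $15.10
Payment period 5: $15.10 +$7.85 interest = $22.95; pay $22.95 → $0.00
Total interest: $7.85 + $7.85 + $7.85 + $7.85 + $7.85 = $39.25

$39.25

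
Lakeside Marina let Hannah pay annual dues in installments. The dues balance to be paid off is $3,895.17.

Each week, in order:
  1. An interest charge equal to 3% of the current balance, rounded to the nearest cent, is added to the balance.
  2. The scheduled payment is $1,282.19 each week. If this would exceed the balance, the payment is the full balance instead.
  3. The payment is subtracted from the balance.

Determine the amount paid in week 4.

Week 1: opening $3,895.17; interest $116.86 → $4,012.03; payment $1,282.19; balance $2,729.84
Week 2: opening $2,729.84; interest $81.90 → $2,811.74; payment $1,282.19; balance $1,529.55
Week 3: opening $1,529.55; interest $45.89 → $1,575.44; payment $1,282.19; balance $293.25
Week 4: opening $293.25; interest $8.80 → $302.05; payment $302.05; balance $0.00

$302.05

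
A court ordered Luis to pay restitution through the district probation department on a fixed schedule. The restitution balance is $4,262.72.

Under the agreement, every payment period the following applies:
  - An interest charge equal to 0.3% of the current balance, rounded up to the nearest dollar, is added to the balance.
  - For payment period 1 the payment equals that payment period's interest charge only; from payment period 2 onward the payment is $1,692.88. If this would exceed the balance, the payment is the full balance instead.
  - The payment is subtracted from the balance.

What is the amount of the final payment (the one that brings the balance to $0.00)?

# | Opening | Interest | Payment | End bal
1 | $4,262.72 | $13.00 | $13.00 | $4,262.72
2 | $4,262.72 | $13.00 | $1,692.88 | $2,582.84
3 | $2,582.84 | $8.00 | $1,692.88 | $897.96
4 | $897.96 | $3.00 | $900.96 | $0.00

$900.96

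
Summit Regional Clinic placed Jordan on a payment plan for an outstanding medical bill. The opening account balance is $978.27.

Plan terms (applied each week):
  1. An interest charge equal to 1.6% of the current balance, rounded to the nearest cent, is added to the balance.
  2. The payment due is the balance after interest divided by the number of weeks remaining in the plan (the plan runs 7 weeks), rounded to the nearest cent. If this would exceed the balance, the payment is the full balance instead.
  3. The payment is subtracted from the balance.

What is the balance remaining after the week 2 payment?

Week 1: opening $978.27; interest $15.65 → $993.92; payment $141.99; balance $851.93
Week 2: opening $851.93; interest $13.63 → $865.56; payment $144.26; balance $721.30

$721.30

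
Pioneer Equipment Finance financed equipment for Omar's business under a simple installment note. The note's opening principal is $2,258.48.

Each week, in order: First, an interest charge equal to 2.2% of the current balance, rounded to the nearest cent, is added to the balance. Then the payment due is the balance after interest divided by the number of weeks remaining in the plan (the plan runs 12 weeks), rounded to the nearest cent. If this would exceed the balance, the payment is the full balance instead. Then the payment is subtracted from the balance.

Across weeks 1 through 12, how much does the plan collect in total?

Week 1: $2,258.48 +$49.69 interest = $2,308.17; pay $192.35 → $2,115.82
Week 2: $2,115.82 +$46.55 interest = $2,162.37; pay $196.58 → $1,965.79
Week 3: $1,965.79 +$43.25 interest = $2,009.04; pay $200.90 → $1,808.14
Week 4: $1,808.14 +$39.78 interest = $1,847.92; pay $205.32 → $1,642.60
Week 5: $1,642.60 +$36.14 interest = $1,678.74; pay $209.84 → $1,468.90
Week 6: $1,468.90 +$32.32 interest = $1,501.22; pay $214.46 → $1,286.76
Week 7: $1,286.76 +$28.31 interest = $1,315.07; pay $219.18 → $1,095.89
Week 8: $1,095.89 +$24.11 interest = $1,120.00; pay $224.00 → $896.00
Week 9: $896.00 +$19.71 interest = $915.71; pay $228.93 → $686.78
Week 10: $686.78 +$15.11 interest = $701.89; pay $233.96 → $467.93
Week 11: $467.93 +$10.29 interest = $478.22; pay $239.11 → $239.11
Week 12: $239.11 +$5.26 interest = $244.37; pay $244.37 → $0.00
Total paid: $2,609.00

$2,609.00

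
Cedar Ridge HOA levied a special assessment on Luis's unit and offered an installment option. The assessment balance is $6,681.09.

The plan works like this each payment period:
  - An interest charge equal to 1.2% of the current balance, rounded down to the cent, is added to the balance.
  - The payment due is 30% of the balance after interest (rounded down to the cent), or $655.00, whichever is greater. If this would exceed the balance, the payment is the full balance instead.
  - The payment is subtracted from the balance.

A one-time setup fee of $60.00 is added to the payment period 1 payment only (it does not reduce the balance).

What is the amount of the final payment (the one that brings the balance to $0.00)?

$410.15

# | Opening | Interest | Payment | Fee | End bal
1 | $6,681.09 | $80.17 | $2,028.37 | $60.00 | $4,732.89
2 | $4,732.89 | $56.79 | $1,436.90 | — | $3,352.78
3 | $3,352.78 | $40.23 | $1,017.90 | — | $2,375.11
4 | $2,375.11 | $28.50 | $721.08 | — | $1,682.53
5 | $1,682.53 | $20.19 | $655.00 | — | $1,047.72
6 | $1,047.72 | $12.57 | $655.00 | — | $405.29
7 | $405.29 | $4.86 | $410.15 | — | $0.00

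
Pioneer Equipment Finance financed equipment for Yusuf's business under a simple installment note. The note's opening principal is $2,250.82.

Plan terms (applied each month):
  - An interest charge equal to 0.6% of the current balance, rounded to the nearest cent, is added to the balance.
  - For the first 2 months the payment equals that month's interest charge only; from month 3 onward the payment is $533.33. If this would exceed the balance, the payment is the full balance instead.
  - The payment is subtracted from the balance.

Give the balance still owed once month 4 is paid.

Month 1: $2,250.82 +$13.50 interest = $2,264.32; pay $13.50 → $2,250.82
Month 2: $2,250.82 +$13.50 interest = $2,264.32; pay $13.50 → $2,250.82
Month 3: $2,250.82 +$13.50 interest = $2,264.32; pay $533.33 → $1,730.99
Month 4: $1,730.99 +$10.39 interest = $1,741.38; pay $533.33 → $1,208.05

$1,208.05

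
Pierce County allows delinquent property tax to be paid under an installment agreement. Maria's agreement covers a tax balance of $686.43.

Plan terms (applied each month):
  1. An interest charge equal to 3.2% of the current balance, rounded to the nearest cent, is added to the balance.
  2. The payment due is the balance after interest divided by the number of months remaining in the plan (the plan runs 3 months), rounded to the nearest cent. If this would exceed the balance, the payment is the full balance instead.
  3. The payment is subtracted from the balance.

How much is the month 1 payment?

$236.13

# | Opening | Interest | Payment | End bal
1 | $686.43 | $21.97 | $236.13 | $472.27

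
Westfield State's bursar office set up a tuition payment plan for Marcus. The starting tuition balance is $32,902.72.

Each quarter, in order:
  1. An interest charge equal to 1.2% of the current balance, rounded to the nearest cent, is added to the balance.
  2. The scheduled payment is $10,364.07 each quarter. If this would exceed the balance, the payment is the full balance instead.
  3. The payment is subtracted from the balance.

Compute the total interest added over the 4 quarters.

$855.79

Quarter 1: opening $32,902.72; interest $394.83 → $33,297.55; payment $10,364.07; balance $22,933.48
Quarter 2: opening $22,933.48; interest $275.20 → $23,208.68; payment $10,364.07; balance $12,844.61
Quarter 3: opening $12,844.61; interest $154.14 → $12,998.75; payment $10,364.07; balance $2,634.68
Quarter 4: opening $2,634.68; interest $31.62 → $2,666.30; payment $2,666.30; balance $0.00
Total interest: $394.83 + $275.20 + $154.14 + $31.62 = $855.79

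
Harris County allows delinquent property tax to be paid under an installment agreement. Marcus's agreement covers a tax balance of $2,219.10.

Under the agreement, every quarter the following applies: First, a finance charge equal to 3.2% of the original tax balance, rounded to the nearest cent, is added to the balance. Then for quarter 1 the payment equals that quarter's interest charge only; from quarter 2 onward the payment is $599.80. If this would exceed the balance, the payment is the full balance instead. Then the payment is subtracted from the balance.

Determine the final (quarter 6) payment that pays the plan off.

$174.95

# | Opening | Interest | Payment | End bal
1 | $2,219.10 | $71.01 | $71.01 | $2,219.10
2 | $2,219.10 | $71.01 | $599.80 | $1,690.31
3 | $1,690.31 | $71.01 | $599.80 | $1,161.52
4 | $1,161.52 | $71.01 | $599.80 | $632.73
5 | $632.73 | $71.01 | $599.80 | $103.94
6 | $103.94 | $71.01 | $174.95 | $0.00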